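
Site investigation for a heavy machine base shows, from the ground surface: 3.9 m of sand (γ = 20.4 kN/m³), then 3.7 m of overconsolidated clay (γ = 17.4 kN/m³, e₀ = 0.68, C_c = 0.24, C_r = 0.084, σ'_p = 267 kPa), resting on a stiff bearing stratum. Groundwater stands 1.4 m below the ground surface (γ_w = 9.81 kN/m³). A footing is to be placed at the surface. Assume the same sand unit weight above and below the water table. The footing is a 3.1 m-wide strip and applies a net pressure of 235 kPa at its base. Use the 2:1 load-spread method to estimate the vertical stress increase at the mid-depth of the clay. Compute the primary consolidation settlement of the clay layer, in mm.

Mid-depth of clay below the ground surface: z = 3.9 + 3.7/2 = 5.75 m.
Total vertical stress at mid-clay: σ_v = 20.4×3.9 + 17.4×1.85 = 111.75 kPa.
Pore pressure: u = 9.81×(5.75 − 1.4) = 42.673 kPa.
Initial effective stress: σ'_0 = σ_v − u = 111.75 − 42.673 = 69.077 kPa.
Stress increase at mid-clay by the 2:1 spreading method:
Δσ = qB/(B+z) = 235×3.1/(3.1+5.75) = 82.316 kPa
Final effective stress: σ'_f = 69.077 + 82.316 = 151.39 kPa.
σ'_f = 151.39 ≤ σ'_p = 267 kPa, so the clay remains overconsolidated and only the recompression index applies:
S_c = C_r·H/(1+e₀)·log₁₀(σ'_f/σ'_0) = 0.084×3.7/1.68×log₁₀(151.39/69.077)
    = 0.185 × 0.34076 = 0.06304 m

S_c ≈ 63 mm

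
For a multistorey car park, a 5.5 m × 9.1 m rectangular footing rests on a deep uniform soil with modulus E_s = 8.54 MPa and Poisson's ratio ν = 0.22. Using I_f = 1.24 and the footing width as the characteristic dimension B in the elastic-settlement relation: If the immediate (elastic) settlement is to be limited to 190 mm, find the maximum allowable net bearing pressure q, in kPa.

q ≈ 250 kPa

E_s = 8.54 MPa = 8540 kPa.
S_e = q·B·(1−ν²)/E_s · I_f  ⇒  q = S_e·E_s / (B·(1−ν²)·I_f).
q = 0.19 × 8540 / (5.5 × 0.9516 × 1.24) = 250 kPa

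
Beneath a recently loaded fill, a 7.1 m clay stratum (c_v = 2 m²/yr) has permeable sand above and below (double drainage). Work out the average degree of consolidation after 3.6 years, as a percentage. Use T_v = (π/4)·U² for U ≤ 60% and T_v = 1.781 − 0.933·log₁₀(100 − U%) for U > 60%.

Drainage path length: H_d = H/2 = 3.55 m (double drainage).
T_v = c_v·t/H_d² = 2×3.6/3.55² = 0.57132.
T_v = 0.57132 corresponds to the U > 60% branch:
U = 1 − 10^((1.781 − T_v)/0.933)/100 = 0.8021

U ≈ 80.2 %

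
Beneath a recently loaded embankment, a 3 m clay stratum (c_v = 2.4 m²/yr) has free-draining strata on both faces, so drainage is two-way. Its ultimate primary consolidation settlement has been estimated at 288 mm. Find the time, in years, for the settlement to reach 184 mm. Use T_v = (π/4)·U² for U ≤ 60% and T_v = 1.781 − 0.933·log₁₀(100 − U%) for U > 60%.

t ≈ 0.307 years

Drainage path length: H_d = H/2 = 1.5 m (double drainage).
U = S(t)/S_ult = 184/288 = 0.6389.
U > 60%: T_v = 1.781 − 0.933·log₁₀(100 − 63.889) = 0.32772.
t = T_v·H_d²/c_v = 0.32772×1.5²/2.4 = 0.3072 years.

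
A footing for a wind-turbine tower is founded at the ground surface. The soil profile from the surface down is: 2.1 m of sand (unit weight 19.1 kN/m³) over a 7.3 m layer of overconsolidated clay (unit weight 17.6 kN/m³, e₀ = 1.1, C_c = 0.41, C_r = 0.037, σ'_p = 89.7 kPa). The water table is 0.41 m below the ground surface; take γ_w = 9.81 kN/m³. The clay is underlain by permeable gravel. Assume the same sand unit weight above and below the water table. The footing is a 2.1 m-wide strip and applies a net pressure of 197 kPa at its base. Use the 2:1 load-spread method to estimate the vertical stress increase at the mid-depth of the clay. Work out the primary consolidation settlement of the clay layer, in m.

Mid-depth of clay below the ground surface: z = 2.1 + 7.3/2 = 5.75 m.
Total vertical stress at mid-clay: σ_v = 19.1×2.1 + 17.6×3.65 = 104.35 kPa.
Pore pressure: u = 9.81×(5.75 − 0.41) = 52.385 kPa.
Initial effective stress: σ'_0 = σ_v − u = 104.35 − 52.385 = 51.965 kPa.
Stress increase at mid-clay by the 2:1 spreading method:
Δσ = qB/(B+z) = 197×2.1/(2.1+5.75) = 52.701 kPa
Final effective stress: σ'_f = 51.965 + 52.701 = 104.67 kPa.
σ'_f = 104.67 > σ'_p = 89.7 kPa, so the stress path crosses the preconsolidation pressure — recompression up to σ'_p, then virgin compression beyond:
S_c = H/(1+e₀)·[C_r·log₁₀(σ'_p/σ'_0) + C_c·log₁₀(σ'_f/σ'_p)]
    = 7.3/2.1 × [0.037×log₁₀(89.7/51.965) + 0.41×log₁₀(104.67/89.7)]
    = 3.4762 × [0.008772 + 0.027482] = 0.126 m

S_c ≈ 0.126 m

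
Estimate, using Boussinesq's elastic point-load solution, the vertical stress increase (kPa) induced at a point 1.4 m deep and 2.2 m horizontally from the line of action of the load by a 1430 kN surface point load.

Δσ_z ≈ 15.5 kPa

Boussinesq vertical stress below a point load on an elastic half-space:
Δσ_z = 3P/(2πz²) · [1 + (r/z)²]^(−5/2)
r/z = 2.2/1.4 = 1.5714; [1+(r/z)²]^(−5/2) = 0.044603.
Δσ_z = 3×1430/(2π×1.4²) × 0.044603 = 348.35 × 0.044603 = 15.54 kPa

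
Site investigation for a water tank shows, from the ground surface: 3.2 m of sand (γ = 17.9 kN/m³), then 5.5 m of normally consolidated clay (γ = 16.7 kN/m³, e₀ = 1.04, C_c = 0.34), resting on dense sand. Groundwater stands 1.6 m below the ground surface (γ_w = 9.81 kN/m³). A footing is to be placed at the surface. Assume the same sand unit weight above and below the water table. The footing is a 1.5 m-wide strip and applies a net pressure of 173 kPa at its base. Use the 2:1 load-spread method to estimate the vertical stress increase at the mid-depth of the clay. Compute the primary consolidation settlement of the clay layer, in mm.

Mid-depth of clay below the ground surface: z = 3.2 + 5.5/2 = 5.95 m.
Total vertical stress at mid-clay: σ_v = 17.9×3.2 + 16.7×2.75 = 103.2 kPa.
Pore pressure: u = 9.81×(5.95 − 1.6) = 42.673 kPa.
Initial effective stress: σ'_0 = σ_v − u = 103.2 − 42.673 = 60.527 kPa.
Stress increase at mid-clay by the 2:1 spreading method:
Δσ = qB/(B+z) = 173×1.5/(1.5+5.95) = 34.832 kPa
Final effective stress: σ'_f = σ'_0 + Δσ = 60.527 + 34.832 = 95.359 kPa.
Normally consolidated clay, so the full stress increment lies on the virgin compression line:
S_c = C_c·H/(1+e₀)·log₁₀(σ'_f/σ'_0) = 0.34×5.5/(1+1.04)×log₁₀(95.359/60.527)
    = 0.91667 × 0.19741 = 0.181 m

S_c ≈ 181 mm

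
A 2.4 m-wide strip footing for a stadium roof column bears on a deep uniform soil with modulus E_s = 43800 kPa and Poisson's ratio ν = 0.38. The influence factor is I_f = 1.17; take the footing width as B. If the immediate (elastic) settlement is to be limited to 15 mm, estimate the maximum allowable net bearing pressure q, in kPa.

q ≈ 273 kPa

S_e = q·B·(1−ν²)/E_s · I_f  ⇒  q = S_e·E_s / (B·(1−ν²)·I_f).
q = 0.015 × 43800 / (2.4 × 0.8556 × 1.17) = 273.5 kPa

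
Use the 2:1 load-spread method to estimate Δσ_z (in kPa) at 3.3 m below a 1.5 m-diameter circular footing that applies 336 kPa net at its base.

By the 2:1 method the load spreads at 1 horizontal : 2 vertical, so at depth z the loaded area has grown by z in each plan dimension:
Δσ ≈ qD²/(D+z)² = 336×1.5²/(1.5+3.3)² = 32.812 kPa

Δσ_z ≈ 32.8 kPa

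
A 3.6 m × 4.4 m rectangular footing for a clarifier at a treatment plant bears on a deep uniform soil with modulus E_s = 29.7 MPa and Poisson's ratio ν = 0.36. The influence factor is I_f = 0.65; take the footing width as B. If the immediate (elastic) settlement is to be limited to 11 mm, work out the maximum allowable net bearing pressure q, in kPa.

E_s = 29.7 MPa = 29700 kPa.
S_e = q·B·(1−ν²)/E_s · I_f  ⇒  q = S_e·E_s / (B·(1−ν²)·I_f).
q = 0.011 × 29700 / (3.6 × 0.8704 × 0.65) = 160.4 kPa

q ≈ 160 kPa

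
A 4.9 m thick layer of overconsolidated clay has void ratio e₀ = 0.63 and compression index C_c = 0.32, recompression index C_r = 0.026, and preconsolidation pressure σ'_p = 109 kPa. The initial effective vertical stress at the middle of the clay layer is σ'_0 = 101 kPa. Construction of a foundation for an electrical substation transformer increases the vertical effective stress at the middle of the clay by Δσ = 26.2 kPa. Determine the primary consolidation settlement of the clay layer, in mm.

Final effective stress: σ'_f = 101 + 26.2 = 127.2 kPa.
σ'_f = 127.2 > σ'_p = 109 kPa, so the stress path crosses the preconsolidation pressure — recompression up to σ'_p, then virgin compression beyond:
S_c = H/(1+e₀)·[C_r·log₁₀(σ'_p/σ'_0) + C_c·log₁₀(σ'_f/σ'_p)]
    = 4.9/1.63 × [0.026×log₁₀(109/101) + 0.32×log₁₀(127.2/109)]
    = 3.0061 × [0.00086073 + 0.021459] = 0.0671 m

S_c ≈ 67.1 mm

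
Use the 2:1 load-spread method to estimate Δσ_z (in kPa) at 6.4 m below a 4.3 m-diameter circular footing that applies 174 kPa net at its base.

By the 2:1 method the load spreads at 1 horizontal : 2 vertical, so at depth z the loaded area has grown by z in each plan dimension:
Δσ ≈ qD²/(D+z)² = 174×4.3²/(4.3+6.4)² = 28.101 kPa

Δσ_z ≈ 28.1 kPa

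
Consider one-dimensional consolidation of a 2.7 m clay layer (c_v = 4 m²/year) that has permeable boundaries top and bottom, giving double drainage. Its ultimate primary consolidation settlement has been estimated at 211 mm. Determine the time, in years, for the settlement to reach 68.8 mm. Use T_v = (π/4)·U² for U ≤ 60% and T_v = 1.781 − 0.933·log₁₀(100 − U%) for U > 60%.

t ≈ 0.038 years

Drainage path length: H_d = H/2 = 1.35 m (double drainage).
U = S(t)/S_ult = 68.8/211 = 0.3261.
U ≤ 60%: T_v = (π/4)·U² = (π/4)×0.32607² = 0.083503.
t = T_v·H_d²/c_v = 0.083503×1.35²/4 = 0.03805 years.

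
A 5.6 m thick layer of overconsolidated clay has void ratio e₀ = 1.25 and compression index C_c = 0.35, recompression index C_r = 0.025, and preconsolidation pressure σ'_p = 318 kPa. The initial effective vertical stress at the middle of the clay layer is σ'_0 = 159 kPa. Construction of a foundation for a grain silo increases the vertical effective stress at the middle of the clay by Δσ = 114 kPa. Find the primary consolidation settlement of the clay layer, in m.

Final effective stress: σ'_f = 159 + 114 = 273 kPa.
σ'_f = 273 ≤ σ'_p = 318 kPa, so the clay remains overconsolidated and only the recompression index applies:
S_c = C_r·H/(1+e₀)·log₁₀(σ'_f/σ'_0) = 0.025×5.6/2.25×log₁₀(273/159)
    = 0.062223 × 0.23477 = 0.01461 m

S_c ≈ 0.0146 m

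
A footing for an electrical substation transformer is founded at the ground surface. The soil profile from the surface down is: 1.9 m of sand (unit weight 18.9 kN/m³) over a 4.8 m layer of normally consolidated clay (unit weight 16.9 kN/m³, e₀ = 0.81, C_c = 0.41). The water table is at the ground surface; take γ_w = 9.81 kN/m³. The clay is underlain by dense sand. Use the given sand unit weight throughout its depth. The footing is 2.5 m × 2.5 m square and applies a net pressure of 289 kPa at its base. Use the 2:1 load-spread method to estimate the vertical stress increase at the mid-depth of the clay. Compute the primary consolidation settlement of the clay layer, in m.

S_c ≈ 0.359 m

Mid-depth of clay below the ground surface: z = 1.9 + 4.8/2 = 4.3 m.
Total vertical stress at mid-clay: σ_v = 18.9×1.9 + 16.9×2.4 = 76.47 kPa.
Pore pressure: u = 9.81×(4.3 − 0) = 42.183 kPa.
Initial effective stress: σ'_0 = σ_v − u = 76.47 − 42.183 = 34.287 kPa.
Stress increase at mid-clay by the 2:1 spreading method:
Δσ = qBL/((B+z)(L+z)) = 289×2.5×2.5/((2.5+4.3)(2.5+4.3)) = 39.063 kPa
Final effective stress: σ'_f = σ'_0 + Δσ = 34.287 + 39.063 = 73.35 kPa.
Normally consolidated clay, so the full stress increment lies on the virgin compression line:
S_c = C_c·H/(1+e₀)·log₁₀(σ'_f/σ'_0) = 0.41×4.8/(1+0.81)×log₁₀(73.35/34.287)
    = 1.0873 × 0.33027 = 0.3591 m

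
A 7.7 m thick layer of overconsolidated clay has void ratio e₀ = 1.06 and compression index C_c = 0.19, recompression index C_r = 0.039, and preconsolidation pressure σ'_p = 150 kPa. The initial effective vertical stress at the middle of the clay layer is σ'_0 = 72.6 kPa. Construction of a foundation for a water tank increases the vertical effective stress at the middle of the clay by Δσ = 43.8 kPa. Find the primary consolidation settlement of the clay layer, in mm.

S_c ≈ 29.9 mm

Final effective stress: σ'_f = 72.6 + 43.8 = 116.4 kPa.
σ'_f = 116.4 ≤ σ'_p = 150 kPa, so the clay remains overconsolidated and only the recompression index applies:
S_c = C_r·H/(1+e₀)·log₁₀(σ'_f/σ'_0) = 0.039×7.7/2.06×log₁₀(116.4/72.6)
    = 0.14578 × 0.20502 = 0.02989 m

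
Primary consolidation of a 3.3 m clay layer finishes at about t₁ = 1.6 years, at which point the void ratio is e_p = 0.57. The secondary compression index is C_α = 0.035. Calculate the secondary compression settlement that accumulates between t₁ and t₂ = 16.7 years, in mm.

Secondary compression: S_s = C_α·H/(1+e_p)·log₁₀(t₂/t₁)
S_s = 0.035×3.3/(1+0.57)×log₁₀(16.7/1.6)
    = 0.07357 × 1.019 = 0.07493 m

S_s ≈ 74.9 mm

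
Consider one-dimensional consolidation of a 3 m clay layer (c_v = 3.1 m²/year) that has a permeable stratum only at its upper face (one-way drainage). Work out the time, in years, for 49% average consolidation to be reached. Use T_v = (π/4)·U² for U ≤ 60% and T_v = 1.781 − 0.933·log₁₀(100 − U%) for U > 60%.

Drainage path length: H_d = H = 3 m (single drainage).
U ≤ 60%: T_v = (π/4)·U² = (π/4)×0.49² = 0.18857.
t = T_v·H_d²/c_v = 0.18857×3²/3.1 = 0.5475 years.

t ≈ 0.547 years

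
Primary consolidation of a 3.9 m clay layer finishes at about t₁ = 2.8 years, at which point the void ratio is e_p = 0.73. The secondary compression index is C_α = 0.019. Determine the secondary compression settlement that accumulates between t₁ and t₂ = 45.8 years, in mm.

S_s ≈ 52 mm

Secondary compression: S_s = C_α·H/(1+e_p)·log₁₀(t₂/t₁)
S_s = 0.019×3.9/(1+0.73)×log₁₀(45.8/2.8)
    = 0.04283 × 1.214 = 0.05199 m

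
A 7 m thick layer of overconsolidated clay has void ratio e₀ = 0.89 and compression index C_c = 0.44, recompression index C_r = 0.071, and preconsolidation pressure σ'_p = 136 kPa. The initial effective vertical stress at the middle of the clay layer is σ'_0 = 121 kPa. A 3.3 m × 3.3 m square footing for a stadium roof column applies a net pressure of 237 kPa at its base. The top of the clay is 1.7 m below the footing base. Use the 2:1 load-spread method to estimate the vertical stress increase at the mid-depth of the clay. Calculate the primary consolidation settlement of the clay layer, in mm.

Mid-depth of clay below the footing base: z = 1.7 + 7/2 = 5.2 m.
Stress increase at mid-clay by the 2:1 spreading method:
Δσ = qBL/((B+z)(L+z)) = 237×3.3×3.3/((3.3+5.2)(3.3+5.2)) = 35.722 kPa
Final effective stress: σ'_f = 121 + 35.722 = 156.72 kPa.
σ'_f = 156.72 > σ'_p = 136 kPa, so the stress path crosses the preconsolidation pressure — recompression up to σ'_p, then virgin compression beyond:
S_c = H/(1+e₀)·[C_r·log₁₀(σ'_p/σ'_0) + C_c·log₁₀(σ'_f/σ'_p)]
    = 7/1.89 × [0.071×log₁₀(136/121) + 0.44×log₁₀(156.72/136)]
    = 3.7037 × [0.0036035 + 0.027098] = 0.1137 m

S_c ≈ 114 mm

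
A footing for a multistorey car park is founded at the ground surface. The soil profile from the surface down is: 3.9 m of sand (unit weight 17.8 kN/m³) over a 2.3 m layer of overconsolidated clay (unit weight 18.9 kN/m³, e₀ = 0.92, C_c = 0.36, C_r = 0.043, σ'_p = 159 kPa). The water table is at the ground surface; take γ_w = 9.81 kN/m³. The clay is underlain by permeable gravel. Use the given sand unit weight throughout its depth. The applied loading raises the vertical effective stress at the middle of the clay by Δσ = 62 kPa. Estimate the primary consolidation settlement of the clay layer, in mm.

S_c ≈ 20.4 mm

Mid-depth of clay below the ground surface: z = 3.9 + 2.3/2 = 5.05 m.
Total vertical stress at mid-clay: σ_v = 17.8×3.9 + 18.9×1.15 = 91.155 kPa.
Pore pressure: u = 9.81×(5.05 − 0) = 49.541 kPa.
Initial effective stress: σ'_0 = σ_v − u = 91.155 − 49.541 = 41.614 kPa.
Final effective stress: σ'_f = 41.614 + 62 = 103.61 kPa.
σ'_f = 103.61 ≤ σ'_p = 159 kPa, so the clay remains overconsolidated and only the recompression index applies:
S_c = C_r·H/(1+e₀)·log₁₀(σ'_f/σ'_0) = 0.043×2.3/1.92×log₁₀(103.61/41.614)
    = 0.05151 × 0.39616 = 0.02041 m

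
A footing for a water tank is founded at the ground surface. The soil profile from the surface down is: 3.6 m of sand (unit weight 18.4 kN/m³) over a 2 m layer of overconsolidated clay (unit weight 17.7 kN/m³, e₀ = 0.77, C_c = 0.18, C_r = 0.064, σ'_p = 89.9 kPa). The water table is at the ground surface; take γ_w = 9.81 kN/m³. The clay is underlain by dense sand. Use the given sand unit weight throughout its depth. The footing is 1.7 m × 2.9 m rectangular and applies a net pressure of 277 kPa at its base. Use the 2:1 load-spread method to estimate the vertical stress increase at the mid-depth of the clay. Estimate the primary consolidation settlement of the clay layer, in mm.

S_c ≈ 17.5 mm

Mid-depth of clay below the ground surface: z = 3.6 + 2/2 = 4.6 m.
Total vertical stress at mid-clay: σ_v = 18.4×3.6 + 17.7×1 = 83.94 kPa.
Pore pressure: u = 9.81×(4.6 − 0) = 45.126 kPa.
Initial effective stress: σ'_0 = σ_v − u = 83.94 − 45.126 = 38.814 kPa.
Stress increase at mid-clay by the 2:1 spreading method:
Δσ = qBL/((B+z)(L+z)) = 277×1.7×2.9/((1.7+4.6)(2.9+4.6)) = 28.902 kPa
Final effective stress: σ'_f = 38.814 + 28.902 = 67.716 kPa.
σ'_f = 67.716 ≤ σ'_p = 89.9 kPa, so the clay remains overconsolidated and only the recompression index applies:
S_c = C_r·H/(1+e₀)·log₁₀(σ'_f/σ'_0) = 0.064×2/1.77×log₁₀(67.716/38.814)
    = 0.072314 × 0.2417 = 0.01748 m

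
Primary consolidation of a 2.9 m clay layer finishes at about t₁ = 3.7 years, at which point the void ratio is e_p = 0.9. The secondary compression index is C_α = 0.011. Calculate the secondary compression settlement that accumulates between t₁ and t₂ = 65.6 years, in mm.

Secondary compression: S_s = C_α·H/(1+e_p)·log₁₀(t₂/t₁)
S_s = 0.011×2.9/(1+0.9)×log₁₀(65.6/3.7)
    = 0.01679 × 1.249 = 0.02097 m

S_s ≈ 21 mm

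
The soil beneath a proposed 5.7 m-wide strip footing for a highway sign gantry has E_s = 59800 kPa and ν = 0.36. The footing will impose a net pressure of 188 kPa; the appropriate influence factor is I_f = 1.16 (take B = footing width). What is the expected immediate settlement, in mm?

Immediate (elastic) settlement: S_e = q·B·(1−ν²)/E_s · I_f.
S_e = 188 × 5.7 × (1 − 0.36²) / 59800 × 1.16
    = 188 × 5.7 × 0.8704 / 59800 × 1.16
    = 0.01809 m = 18.09 mm

S_e ≈ 18.1 mm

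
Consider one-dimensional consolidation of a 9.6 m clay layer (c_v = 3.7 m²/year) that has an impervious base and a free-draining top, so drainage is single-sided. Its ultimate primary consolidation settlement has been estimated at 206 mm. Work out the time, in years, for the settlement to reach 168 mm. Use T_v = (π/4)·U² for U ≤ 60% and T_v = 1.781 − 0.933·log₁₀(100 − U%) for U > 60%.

t ≈ 14.9 years

Drainage path length: H_d = H = 9.6 m (single drainage).
U = S(t)/S_ult = 168/206 = 0.8155.
U > 60%: T_v = 1.781 − 0.933·log₁₀(100 − 81.553) = 0.5999.
t = T_v·H_d²/c_v = 0.5999×9.6²/3.7 = 14.94 years.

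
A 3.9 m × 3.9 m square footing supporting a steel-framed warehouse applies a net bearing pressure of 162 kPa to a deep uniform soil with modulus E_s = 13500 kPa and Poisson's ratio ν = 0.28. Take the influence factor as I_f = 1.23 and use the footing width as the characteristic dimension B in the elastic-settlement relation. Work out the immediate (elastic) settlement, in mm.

Immediate (elastic) settlement: S_e = q·B·(1−ν²)/E_s · I_f.
S_e = 162 × 3.9 × (1 − 0.28²) / 13500 × 1.23
    = 162 × 3.9 × 0.9216 / 13500 × 1.23
    = 0.05305 m = 53.05 mm

S_e ≈ 53.1 mm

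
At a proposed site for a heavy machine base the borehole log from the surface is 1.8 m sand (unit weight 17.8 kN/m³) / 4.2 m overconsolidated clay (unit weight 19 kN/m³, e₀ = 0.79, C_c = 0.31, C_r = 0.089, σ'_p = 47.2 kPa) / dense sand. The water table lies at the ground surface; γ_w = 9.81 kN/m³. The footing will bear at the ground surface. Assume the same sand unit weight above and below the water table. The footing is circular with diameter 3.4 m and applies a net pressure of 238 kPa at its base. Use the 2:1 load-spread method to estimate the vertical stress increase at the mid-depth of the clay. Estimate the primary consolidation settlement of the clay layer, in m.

S_c ≈ 0.218 m

Mid-depth of clay below the ground surface: z = 1.8 + 4.2/2 = 3.9 m.
Total vertical stress at mid-clay: σ_v = 17.8×1.8 + 19×2.1 = 71.94 kPa.
Pore pressure: u = 9.81×(3.9 − 0) = 38.259 kPa.
Initial effective stress: σ'_0 = σ_v − u = 71.94 − 38.259 = 33.681 kPa.
Stress increase at mid-clay by the 2:1 spreading method:
Δσ ≈ qD²/(D+z)² = 238×3.4²/(3.4+3.9)² = 51.628 kPa
Final effective stress: σ'_f = 33.681 + 51.628 = 85.309 kPa.
σ'_f = 85.309 > σ'_p = 47.2 kPa, so the stress path crosses the preconsolidation pressure — recompression up to σ'_p, then virgin compression beyond:
S_c = H/(1+e₀)·[C_r·log₁₀(σ'_p/σ'_0) + C_c·log₁₀(σ'_f/σ'_p)]
    = 4.2/1.79 × [0.089×log₁₀(47.2/33.681) + 0.31×log₁₀(85.309/47.2)]
    = 2.3464 × [0.013044 + 0.079686] = 0.2176 m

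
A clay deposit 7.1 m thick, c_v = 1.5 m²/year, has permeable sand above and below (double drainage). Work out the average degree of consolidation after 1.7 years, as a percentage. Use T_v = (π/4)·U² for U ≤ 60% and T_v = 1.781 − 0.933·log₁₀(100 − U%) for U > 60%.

Drainage path length: H_d = H/2 = 3.55 m (double drainage).
T_v = c_v·t/H_d² = 1.5×1.7/3.55² = 0.20234.
T_v = 0.20234 corresponds to the U ≤ 60% branch:
U = √(4T_v/π) = 0.5076

U ≈ 50.8 %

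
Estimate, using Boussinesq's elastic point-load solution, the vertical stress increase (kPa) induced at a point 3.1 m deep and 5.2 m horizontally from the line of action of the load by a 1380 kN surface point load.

Δσ_z ≈ 2.41 kPa

Boussinesq vertical stress below a point load on an elastic half-space:
Δσ_z = 3P/(2πz²) · [1 + (r/z)²]^(−5/2)
r/z = 5.2/3.1 = 1.6774; [1+(r/z)²]^(−5/2) = 0.035207.
Δσ_z = 3×1380/(2π×3.1²) × 0.035207 = 68.564 × 0.035207 = 2.414 kPa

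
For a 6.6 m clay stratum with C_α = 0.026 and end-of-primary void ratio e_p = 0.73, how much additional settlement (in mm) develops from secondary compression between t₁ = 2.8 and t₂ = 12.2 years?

S_s ≈ 63.4 mm

Secondary compression: S_s = C_α·H/(1+e_p)·log₁₀(t₂/t₁)
S_s = 0.026×6.6/(1+0.73)×log₁₀(12.2/2.8)
    = 0.09919 × 0.6392 = 0.0634 m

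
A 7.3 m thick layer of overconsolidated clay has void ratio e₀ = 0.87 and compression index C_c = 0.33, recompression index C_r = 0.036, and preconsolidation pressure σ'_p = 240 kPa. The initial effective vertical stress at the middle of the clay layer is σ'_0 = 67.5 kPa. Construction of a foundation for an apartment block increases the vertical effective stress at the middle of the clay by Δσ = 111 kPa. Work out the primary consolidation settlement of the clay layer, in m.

S_c ≈ 0.0594 m

Final effective stress: σ'_f = 67.5 + 111 = 178.5 kPa.
σ'_f = 178.5 ≤ σ'_p = 240 kPa, so the clay remains overconsolidated and only the recompression index applies:
S_c = C_r·H/(1+e₀)·log₁₀(σ'_f/σ'_0) = 0.036×7.3/1.87×log₁₀(178.5/67.5)
    = 0.14053 × 0.42233 = 0.05935 m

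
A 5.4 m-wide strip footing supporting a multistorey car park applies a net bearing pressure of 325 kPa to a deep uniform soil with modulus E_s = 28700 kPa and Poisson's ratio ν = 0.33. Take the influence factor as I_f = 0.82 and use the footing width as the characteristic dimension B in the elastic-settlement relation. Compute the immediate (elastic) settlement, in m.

Immediate (elastic) settlement: S_e = q·B·(1−ν²)/E_s · I_f.
S_e = 325 × 5.4 × (1 − 0.33²) / 28700 × 0.82
    = 325 × 5.4 × 0.8911 / 28700 × 0.82
    = 0.04468 m

S_e ≈ 0.0447 m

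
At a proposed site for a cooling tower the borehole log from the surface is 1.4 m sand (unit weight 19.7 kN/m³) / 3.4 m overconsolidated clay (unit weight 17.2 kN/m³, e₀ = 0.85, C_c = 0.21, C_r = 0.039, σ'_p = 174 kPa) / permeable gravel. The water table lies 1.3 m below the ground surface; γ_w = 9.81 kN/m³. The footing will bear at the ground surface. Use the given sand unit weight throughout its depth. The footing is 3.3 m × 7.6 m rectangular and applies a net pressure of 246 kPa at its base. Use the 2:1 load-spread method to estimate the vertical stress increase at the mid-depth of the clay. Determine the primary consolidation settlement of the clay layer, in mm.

S_c ≈ 37.2 mm

Mid-depth of clay below the ground surface: z = 1.4 + 3.4/2 = 3.1 m.
Total vertical stress at mid-clay: σ_v = 19.7×1.4 + 17.2×1.7 = 56.82 kPa.
Pore pressure: u = 9.81×(3.1 − 1.3) = 17.658 kPa.
Initial effective stress: σ'_0 = σ_v − u = 56.82 − 17.658 = 39.162 kPa.
Stress increase at mid-clay by the 2:1 spreading method:
Δσ = qBL/((B+z)(L+z)) = 246×3.3×7.6/((3.3+3.1)(7.6+3.1)) = 90.095 kPa
Final effective stress: σ'_f = 39.162 + 90.095 = 129.26 kPa.
σ'_f = 129.26 ≤ σ'_p = 174 kPa, so the clay remains overconsolidated and only the recompression index applies:
S_c = C_r·H/(1+e₀)·log₁₀(σ'_f/σ'_0) = 0.039×3.4/1.85×log₁₀(129.26/39.162)
    = 0.071674 × 0.5186 = 0.03717 m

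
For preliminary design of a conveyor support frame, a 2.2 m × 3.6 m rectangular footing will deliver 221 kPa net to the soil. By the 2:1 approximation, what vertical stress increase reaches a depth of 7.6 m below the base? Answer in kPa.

Δσ_z ≈ 15.9 kPa

By the 2:1 method the load spreads at 1 horizontal : 2 vertical, so at depth z the loaded area has grown by z in each plan dimension:
Δσ = qBL/((B+z)(L+z)) = 221×2.2×3.6/((2.2+7.6)(3.6+7.6)) = 15.947 kPa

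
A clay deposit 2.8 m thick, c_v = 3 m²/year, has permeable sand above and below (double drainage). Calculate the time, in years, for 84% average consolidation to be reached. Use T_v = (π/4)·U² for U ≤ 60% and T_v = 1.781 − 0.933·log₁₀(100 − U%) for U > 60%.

Drainage path length: H_d = H/2 = 1.4 m (double drainage).
U > 60%: T_v = 1.781 − 0.933·log₁₀(100 − 84) = 0.65756.
t = T_v·H_d²/c_v = 0.65756×1.4²/3 = 0.4296 years.

t ≈ 0.43 years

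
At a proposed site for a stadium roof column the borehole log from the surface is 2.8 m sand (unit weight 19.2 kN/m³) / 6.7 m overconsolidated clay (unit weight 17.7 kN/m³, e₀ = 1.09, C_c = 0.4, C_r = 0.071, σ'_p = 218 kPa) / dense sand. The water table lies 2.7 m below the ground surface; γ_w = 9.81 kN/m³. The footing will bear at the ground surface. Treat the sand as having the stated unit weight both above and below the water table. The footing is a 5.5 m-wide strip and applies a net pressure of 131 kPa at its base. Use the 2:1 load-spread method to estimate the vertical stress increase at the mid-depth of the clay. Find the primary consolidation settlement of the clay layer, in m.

S_c ≈ 0.057 m

Mid-depth of clay below the ground surface: z = 2.8 + 6.7/2 = 6.15 m.
Total vertical stress at mid-clay: σ_v = 19.2×2.8 + 17.7×3.35 = 113.06 kPa.
Pore pressure: u = 9.81×(6.15 − 2.7) = 33.845 kPa.
Initial effective stress: σ'_0 = σ_v − u = 113.06 − 33.845 = 79.215 kPa.
Stress increase at mid-clay by the 2:1 spreading method:
Δσ = qB/(B+z) = 131×5.5/(5.5+6.15) = 61.845 kPa
Final effective stress: σ'_f = 79.215 + 61.845 = 141.06 kPa.
σ'_f = 141.06 ≤ σ'_p = 218 kPa, so the clay remains overconsolidated and only the recompression index applies:
S_c = C_r·H/(1+e₀)·log₁₀(σ'_f/σ'_0) = 0.071×6.7/2.09×log₁₀(141.06/79.215)
    = 0.2276 × 0.2506 = 0.05704 m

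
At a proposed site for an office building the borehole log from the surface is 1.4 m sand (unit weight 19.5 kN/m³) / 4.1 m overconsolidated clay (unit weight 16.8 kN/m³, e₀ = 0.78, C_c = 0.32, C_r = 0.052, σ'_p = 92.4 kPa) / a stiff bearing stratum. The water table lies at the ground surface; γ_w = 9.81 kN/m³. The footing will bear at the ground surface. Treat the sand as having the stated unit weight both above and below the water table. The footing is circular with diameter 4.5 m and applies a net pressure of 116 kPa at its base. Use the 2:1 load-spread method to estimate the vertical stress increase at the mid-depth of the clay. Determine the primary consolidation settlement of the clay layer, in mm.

S_c ≈ 44.1 mm

Mid-depth of clay below the ground surface: z = 1.4 + 4.1/2 = 3.45 m.
Total vertical stress at mid-clay: σ_v = 19.5×1.4 + 16.8×2.05 = 61.74 kPa.
Pore pressure: u = 9.81×(3.45 − 0) = 33.845 kPa.
Initial effective stress: σ'_0 = σ_v − u = 61.74 − 33.845 = 27.895 kPa.
Stress increase at mid-clay by the 2:1 spreading method:
Δσ ≈ qD²/(D+z)² = 116×4.5²/(4.5+3.45)² = 37.166 kPa
Final effective stress: σ'_f = 27.895 + 37.166 = 65.061 kPa.
σ'_f = 65.061 ≤ σ'_p = 92.4 kPa, so the clay remains overconsolidated and only the recompression index applies:
S_c = C_r·H/(1+e₀)·log₁₀(σ'_f/σ'_0) = 0.052×4.1/1.78×log₁₀(65.061/27.895)
    = 0.11978 × 0.36779 = 0.04405 m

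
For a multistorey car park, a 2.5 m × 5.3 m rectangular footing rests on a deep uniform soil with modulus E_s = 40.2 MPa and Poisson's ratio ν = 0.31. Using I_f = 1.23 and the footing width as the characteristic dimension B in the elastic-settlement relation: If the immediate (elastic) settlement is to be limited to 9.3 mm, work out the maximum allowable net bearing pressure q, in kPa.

E_s = 40.2 MPa = 40200 kPa.
S_e = q·B·(1−ν²)/E_s · I_f  ⇒  q = S_e·E_s / (B·(1−ν²)·I_f).
q = 0.0093 × 40200 / (2.5 × 0.9039 × 1.23) = 134.5 kPa

q ≈ 135 kPa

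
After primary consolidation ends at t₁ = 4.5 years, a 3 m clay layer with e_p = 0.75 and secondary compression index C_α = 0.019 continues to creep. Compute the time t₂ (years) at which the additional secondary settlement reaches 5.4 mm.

S_s = C_α·H/(1+e_p)·log₁₀(t₂/t₁) ⇒ log₁₀(t₂/t₁) = S_s·(1+e_p)/(C_α·H).
log₁₀(t₂/t₁) = 0.0054 × (1+0.75) / (0.019×3) = 0.1658
t₂ = t₁ × 10^0.1658 = 4.5 × 1.465 = 6.592 years

t₂ ≈ 6.59 years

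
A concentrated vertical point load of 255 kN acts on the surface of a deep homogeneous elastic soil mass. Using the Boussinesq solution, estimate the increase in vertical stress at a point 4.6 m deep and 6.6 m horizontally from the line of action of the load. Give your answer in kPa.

Boussinesq vertical stress below a point load on an elastic half-space:
Δσ_z = 3P/(2πz²) · [1 + (r/z)²]^(−5/2)
r/z = 6.6/4.6 = 1.4348; [1+(r/z)²]^(−5/2) = 0.061121.
Δσ_z = 3×255/(2π×4.6²) × 0.061121 = 5.7539 × 0.061121 = 0.3517 kPa

Δσ_z ≈ 0.352 kPa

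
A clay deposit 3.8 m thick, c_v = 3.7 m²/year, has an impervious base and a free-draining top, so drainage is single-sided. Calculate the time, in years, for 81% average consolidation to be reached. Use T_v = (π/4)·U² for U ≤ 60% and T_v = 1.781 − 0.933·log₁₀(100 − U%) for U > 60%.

t ≈ 2.29 years

Drainage path length: H_d = H = 3.8 m (single drainage).
U > 60%: T_v = 1.781 − 0.933·log₁₀(100 − 81) = 0.58792.
t = T_v·H_d²/c_v = 0.58792×3.8²/3.7 = 2.294 years.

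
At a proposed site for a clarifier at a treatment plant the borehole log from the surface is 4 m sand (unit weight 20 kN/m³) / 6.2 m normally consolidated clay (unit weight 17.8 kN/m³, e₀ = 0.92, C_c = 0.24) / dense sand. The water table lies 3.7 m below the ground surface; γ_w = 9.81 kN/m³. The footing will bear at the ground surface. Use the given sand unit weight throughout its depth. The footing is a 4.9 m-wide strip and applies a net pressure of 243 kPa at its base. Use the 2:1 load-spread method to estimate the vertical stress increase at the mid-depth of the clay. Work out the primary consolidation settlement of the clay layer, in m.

S_c ≈ 0.229 m

Mid-depth of clay below the ground surface: z = 4 + 6.2/2 = 7.1 m.
Total vertical stress at mid-clay: σ_v = 20×4 + 17.8×3.1 = 135.18 kPa.
Pore pressure: u = 9.81×(7.1 − 3.7) = 33.354 kPa.
Initial effective stress: σ'_0 = σ_v − u = 135.18 − 33.354 = 101.83 kPa.
Stress increase at mid-clay by the 2:1 spreading method:
Δσ = qB/(B+z) = 243×4.9/(4.9+7.1) = 99.225 kPa
Final effective stress: σ'_f = σ'_0 + Δσ = 101.83 + 99.225 = 201.06 kPa.
Normally consolidated clay, so the full stress increment lies on the virgin compression line:
S_c = C_c·H/(1+e₀)·log₁₀(σ'_f/σ'_0) = 0.24×6.2/(1+0.92)×log₁₀(201.06/101.83)
    = 0.775 × 0.29545 = 0.229 m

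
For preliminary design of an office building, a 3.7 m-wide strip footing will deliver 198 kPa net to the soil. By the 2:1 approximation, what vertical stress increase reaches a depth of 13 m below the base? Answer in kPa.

By the 2:1 method the load spreads at 1 horizontal : 2 vertical, so at depth z the loaded area has grown by z in each plan dimension:
Δσ = qB/(B+z) = 198×3.7/(3.7+13) = 43.868 kPa

Δσ_z ≈ 43.9 kPa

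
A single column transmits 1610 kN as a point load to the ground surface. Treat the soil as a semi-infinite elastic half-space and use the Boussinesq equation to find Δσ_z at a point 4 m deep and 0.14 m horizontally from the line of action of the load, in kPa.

Boussinesq vertical stress below a point load on an elastic half-space:
Δσ_z = 3P/(2πz²) · [1 + (r/z)²]^(−5/2)
r/z = 0.14/4 = 0.035; [1+(r/z)²]^(−5/2) = 0.99694.
Δσ_z = 3×1610/(2π×4²) × 0.99694 = 48.045 × 0.99694 = 47.9 kPa

Δσ_z ≈ 47.9 kPa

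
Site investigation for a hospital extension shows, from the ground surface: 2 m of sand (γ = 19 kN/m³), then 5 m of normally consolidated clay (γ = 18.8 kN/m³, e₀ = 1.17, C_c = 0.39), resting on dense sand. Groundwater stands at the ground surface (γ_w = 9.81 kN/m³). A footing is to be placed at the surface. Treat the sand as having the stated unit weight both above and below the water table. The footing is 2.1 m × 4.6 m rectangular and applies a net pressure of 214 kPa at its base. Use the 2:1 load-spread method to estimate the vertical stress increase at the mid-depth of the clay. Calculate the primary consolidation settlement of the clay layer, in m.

S_c ≈ 0.239 m

Mid-depth of clay below the ground surface: z = 2 + 5/2 = 4.5 m.
Total vertical stress at mid-clay: σ_v = 19×2 + 18.8×2.5 = 85 kPa.
Pore pressure: u = 9.81×(4.5 − 0) = 44.145 kPa.
Initial effective stress: σ'_0 = σ_v − u = 85 − 44.145 = 40.855 kPa.
Stress increase at mid-clay by the 2:1 spreading method:
Δσ = qBL/((B+z)(L+z)) = 214×2.1×4.6/((2.1+4.5)(4.6+4.5)) = 34.42 kPa
Final effective stress: σ'_f = σ'_0 + Δσ = 40.855 + 34.42 = 75.275 kPa.
Normally consolidated clay, so the full stress increment lies on the virgin compression line:
S_c = C_c·H/(1+e₀)·log₁₀(σ'_f/σ'_0) = 0.39×5/(1+1.17)×log₁₀(75.275/40.855)
    = 0.89862 × 0.26541 = 0.2385 m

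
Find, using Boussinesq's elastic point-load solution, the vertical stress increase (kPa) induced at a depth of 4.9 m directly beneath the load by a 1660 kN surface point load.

Δσ_z ≈ 33 kPa

Boussinesq vertical stress below a point load on an elastic half-space:
Δσ_z = 3P/(2πz²) · [1 + (r/z)²]^(−5/2)
r/z = 0/4.9 = 0; [1+(r/z)²]^(−5/2) = 1.
Δσ_z = 3×1660/(2π×4.9²) × 1 = 33.011 × 1 = 33.01 kPa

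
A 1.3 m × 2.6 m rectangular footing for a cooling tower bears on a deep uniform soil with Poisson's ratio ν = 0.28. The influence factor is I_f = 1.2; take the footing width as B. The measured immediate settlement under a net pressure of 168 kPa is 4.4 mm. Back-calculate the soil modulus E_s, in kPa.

E_s ≈ 54900 kPa

S_e = q·B·(1−ν²)/E_s · I_f  ⇒  E_s = q·B·(1−ν²)·I_f / S_e.
E_s = 168 × 1.3 × 0.9216 × 1.2 / 0.0044 = 54890 kPa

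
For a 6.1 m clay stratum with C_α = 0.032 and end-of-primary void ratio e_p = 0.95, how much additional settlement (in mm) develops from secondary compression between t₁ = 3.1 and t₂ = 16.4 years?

Secondary compression: S_s = C_α·H/(1+e_p)·log₁₀(t₂/t₁)
S_s = 0.032×6.1/(1+0.95)×log₁₀(16.4/3.1)
    = 0.1001 × 0.7235 = 0.07242 m

S_s ≈ 72.4 mm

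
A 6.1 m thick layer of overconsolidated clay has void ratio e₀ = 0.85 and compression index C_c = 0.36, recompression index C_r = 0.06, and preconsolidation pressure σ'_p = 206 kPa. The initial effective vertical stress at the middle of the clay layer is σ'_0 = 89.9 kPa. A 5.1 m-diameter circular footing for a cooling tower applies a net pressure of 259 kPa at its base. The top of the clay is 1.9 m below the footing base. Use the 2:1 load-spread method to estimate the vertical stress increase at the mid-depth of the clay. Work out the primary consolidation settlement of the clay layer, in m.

S_c ≈ 0.0477 m

Mid-depth of clay below the footing base: z = 1.9 + 6.1/2 = 4.95 m.
Stress increase at mid-clay by the 2:1 spreading method:
Δσ ≈ qD²/(D+z)² = 259×5.1²/(5.1+4.95)² = 66.697 kPa
Final effective stress: σ'_f = 89.9 + 66.697 = 156.6 kPa.
σ'_f = 156.6 ≤ σ'_p = 206 kPa, so the clay remains overconsolidated and only the recompression index applies:
S_c = C_r·H/(1+e₀)·log₁₀(σ'_f/σ'_0) = 0.06×6.1/1.85×log₁₀(156.6/89.9)
    = 0.19784 × 0.24103 = 0.04768 m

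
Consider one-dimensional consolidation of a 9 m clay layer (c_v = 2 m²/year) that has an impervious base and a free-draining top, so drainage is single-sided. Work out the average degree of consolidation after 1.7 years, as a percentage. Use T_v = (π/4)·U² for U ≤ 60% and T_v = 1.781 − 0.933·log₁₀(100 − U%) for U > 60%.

U ≈ 23.1 %

Drainage path length: H_d = H = 9 m (single drainage).
T_v = c_v·t/H_d² = 2×1.7/9² = 0.041975.
T_v = 0.041975 corresponds to the U ≤ 60% branch:
U = √(4T_v/π) = 0.2312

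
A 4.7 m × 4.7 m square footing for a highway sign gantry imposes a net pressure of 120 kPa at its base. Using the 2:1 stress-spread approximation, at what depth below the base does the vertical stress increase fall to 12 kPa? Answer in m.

2:1 spreading — at depth z the loaded area has grown by z in each plan dimension:
qB²/(B+z)² = Δσ_z ⇒ z = B(√(q/Δσ_z) − 1) = 4.7×(√(120/12) − 1) = 10.16 m

z ≈ 10.2 m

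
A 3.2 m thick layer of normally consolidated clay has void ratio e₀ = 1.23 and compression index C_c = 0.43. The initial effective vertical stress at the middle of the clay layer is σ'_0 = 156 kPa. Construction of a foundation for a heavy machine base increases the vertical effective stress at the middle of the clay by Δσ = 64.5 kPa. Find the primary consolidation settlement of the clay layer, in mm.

Final effective stress: σ'_f = σ'_0 + Δσ = 156 + 64.5 = 220.5 kPa.
Normally consolidated clay, so the full stress increment lies on the virgin compression line:
S_c = C_c·H/(1+e₀)·log₁₀(σ'_f/σ'_0) = 0.43×3.2/(1+1.23)×log₁₀(220.5/156)
    = 0.61704 × 0.15028 = 0.09273 m

S_c ≈ 92.7 mm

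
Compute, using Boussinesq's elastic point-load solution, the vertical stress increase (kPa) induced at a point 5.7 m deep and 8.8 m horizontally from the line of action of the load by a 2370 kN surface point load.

Δσ_z ≈ 1.65 kPa

Boussinesq vertical stress below a point load on an elastic half-space:
Δσ_z = 3P/(2πz²) · [1 + (r/z)²]^(−5/2)
r/z = 8.8/5.7 = 1.5439; [1+(r/z)²]^(−5/2) = 0.047488.
Δσ_z = 3×2370/(2π×5.7²) × 0.047488 = 34.829 × 0.047488 = 1.654 kPa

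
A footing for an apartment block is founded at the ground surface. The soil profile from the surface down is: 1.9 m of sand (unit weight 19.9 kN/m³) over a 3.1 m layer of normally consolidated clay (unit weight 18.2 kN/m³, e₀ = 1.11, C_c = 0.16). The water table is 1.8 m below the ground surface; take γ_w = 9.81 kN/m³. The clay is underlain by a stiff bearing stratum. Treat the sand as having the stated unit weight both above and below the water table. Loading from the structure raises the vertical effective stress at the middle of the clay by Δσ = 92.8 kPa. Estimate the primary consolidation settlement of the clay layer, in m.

S_c ≈ 0.107 m

Mid-depth of clay below the ground surface: z = 1.9 + 3.1/2 = 3.45 m.
Total vertical stress at mid-clay: σ_v = 19.9×1.9 + 18.2×1.55 = 66.02 kPa.
Pore pressure: u = 9.81×(3.45 − 1.8) = 16.186 kPa.
Initial effective stress: σ'_0 = σ_v − u = 66.02 − 16.186 = 49.834 kPa.
Final effective stress: σ'_f = σ'_0 + Δσ = 49.834 + 92.8 = 142.63 kPa.
Normally consolidated clay, so the full stress increment lies on the virgin compression line:
S_c = C_c·H/(1+e₀)·log₁₀(σ'_f/σ'_0) = 0.16×3.1/(1+1.11)×log₁₀(142.63/49.834)
    = 0.23507 × 0.45669 = 0.1074 m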